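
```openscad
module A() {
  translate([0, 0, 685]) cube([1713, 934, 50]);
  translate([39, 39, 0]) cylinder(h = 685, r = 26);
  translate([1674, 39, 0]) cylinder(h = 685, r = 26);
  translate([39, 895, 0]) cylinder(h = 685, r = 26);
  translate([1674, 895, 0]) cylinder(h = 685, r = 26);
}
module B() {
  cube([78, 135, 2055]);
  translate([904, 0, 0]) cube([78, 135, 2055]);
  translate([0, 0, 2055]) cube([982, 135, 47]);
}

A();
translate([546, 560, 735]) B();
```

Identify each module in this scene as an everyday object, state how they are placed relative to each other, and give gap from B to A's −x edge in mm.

A is a table. B is a door frame. The door frame is on top of the table. The gap from the door frame to the table's −x edge is 546 mm.

The door frame's min-x is at 546; the table's min-x is 0; gap = 546 mm.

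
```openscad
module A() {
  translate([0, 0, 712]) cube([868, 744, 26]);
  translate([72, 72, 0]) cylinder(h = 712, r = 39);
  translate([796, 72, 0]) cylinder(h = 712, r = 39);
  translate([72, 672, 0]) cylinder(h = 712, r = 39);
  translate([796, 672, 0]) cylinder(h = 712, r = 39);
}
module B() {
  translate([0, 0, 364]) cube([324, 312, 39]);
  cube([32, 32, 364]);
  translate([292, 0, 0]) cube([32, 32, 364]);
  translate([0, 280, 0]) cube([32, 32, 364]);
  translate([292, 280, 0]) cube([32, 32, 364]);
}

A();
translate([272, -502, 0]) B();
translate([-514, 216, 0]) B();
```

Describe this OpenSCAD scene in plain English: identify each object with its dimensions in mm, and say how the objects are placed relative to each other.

A is a table with a 868×744 mm rectangular top, 26 mm thick, top surface at z = 738 mm, supported by four round legs of 78 mm diameter, each leg's bounding box inset 33 mm from the nearest pair of top edges, running from the floor.

B is a simple wooden stool: a rectangular seat 324 mm (x) by 312 mm (y), 39 mm thick, top face at z = 403 mm, on four square legs, each 32×32 mm in cross-section. The legs rest on z = 0, each flush with a corner of the seat.

Two stools sit around the table at the −y, −x sides.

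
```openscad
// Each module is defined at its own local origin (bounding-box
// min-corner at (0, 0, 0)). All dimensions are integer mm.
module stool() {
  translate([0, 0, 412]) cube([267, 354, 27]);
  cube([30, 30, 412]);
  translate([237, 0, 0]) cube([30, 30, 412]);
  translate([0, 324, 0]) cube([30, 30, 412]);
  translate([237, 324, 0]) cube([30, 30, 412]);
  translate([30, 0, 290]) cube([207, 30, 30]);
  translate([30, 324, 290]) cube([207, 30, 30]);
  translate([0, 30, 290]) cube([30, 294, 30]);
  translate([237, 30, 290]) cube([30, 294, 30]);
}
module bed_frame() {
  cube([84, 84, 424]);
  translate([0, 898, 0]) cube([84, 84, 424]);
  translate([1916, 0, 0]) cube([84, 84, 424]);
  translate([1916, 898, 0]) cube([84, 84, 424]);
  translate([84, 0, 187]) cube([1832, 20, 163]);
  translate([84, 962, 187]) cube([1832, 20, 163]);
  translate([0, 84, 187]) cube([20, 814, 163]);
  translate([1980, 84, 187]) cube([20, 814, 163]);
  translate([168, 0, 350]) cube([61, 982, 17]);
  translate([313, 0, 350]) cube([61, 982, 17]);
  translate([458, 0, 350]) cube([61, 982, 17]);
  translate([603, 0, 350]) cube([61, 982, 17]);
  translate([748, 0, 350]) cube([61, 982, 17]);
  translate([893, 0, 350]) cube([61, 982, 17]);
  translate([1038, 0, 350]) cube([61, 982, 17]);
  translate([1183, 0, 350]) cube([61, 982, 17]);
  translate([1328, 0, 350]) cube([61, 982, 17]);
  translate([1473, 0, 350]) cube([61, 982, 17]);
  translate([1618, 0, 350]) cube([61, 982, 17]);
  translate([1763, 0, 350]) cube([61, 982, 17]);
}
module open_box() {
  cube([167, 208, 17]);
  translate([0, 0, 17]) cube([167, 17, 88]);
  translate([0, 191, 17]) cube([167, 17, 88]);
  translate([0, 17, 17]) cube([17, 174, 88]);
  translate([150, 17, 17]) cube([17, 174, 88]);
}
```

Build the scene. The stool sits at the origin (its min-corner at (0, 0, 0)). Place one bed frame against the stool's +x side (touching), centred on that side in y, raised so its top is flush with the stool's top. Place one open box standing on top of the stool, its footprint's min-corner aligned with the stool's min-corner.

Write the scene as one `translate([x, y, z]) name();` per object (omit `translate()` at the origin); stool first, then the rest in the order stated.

stool();
translate([267, -314, 15]) bed_frame();
translate([0, 0, 439]) open_box();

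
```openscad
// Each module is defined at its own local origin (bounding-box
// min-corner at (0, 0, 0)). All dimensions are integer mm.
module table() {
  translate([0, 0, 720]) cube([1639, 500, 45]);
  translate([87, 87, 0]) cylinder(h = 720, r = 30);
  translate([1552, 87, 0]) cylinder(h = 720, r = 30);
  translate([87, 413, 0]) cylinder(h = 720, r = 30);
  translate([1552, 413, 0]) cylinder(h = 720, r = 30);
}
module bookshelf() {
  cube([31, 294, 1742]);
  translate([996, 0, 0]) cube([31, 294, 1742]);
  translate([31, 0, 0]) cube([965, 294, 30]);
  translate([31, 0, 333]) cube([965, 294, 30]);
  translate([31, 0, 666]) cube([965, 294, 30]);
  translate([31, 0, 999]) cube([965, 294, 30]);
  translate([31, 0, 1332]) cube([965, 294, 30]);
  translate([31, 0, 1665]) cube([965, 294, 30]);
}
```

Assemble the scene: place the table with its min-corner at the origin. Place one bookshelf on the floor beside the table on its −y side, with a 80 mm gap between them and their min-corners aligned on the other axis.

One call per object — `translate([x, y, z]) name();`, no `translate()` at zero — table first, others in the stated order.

table();
translate([0, -374, 0]) bookshelf();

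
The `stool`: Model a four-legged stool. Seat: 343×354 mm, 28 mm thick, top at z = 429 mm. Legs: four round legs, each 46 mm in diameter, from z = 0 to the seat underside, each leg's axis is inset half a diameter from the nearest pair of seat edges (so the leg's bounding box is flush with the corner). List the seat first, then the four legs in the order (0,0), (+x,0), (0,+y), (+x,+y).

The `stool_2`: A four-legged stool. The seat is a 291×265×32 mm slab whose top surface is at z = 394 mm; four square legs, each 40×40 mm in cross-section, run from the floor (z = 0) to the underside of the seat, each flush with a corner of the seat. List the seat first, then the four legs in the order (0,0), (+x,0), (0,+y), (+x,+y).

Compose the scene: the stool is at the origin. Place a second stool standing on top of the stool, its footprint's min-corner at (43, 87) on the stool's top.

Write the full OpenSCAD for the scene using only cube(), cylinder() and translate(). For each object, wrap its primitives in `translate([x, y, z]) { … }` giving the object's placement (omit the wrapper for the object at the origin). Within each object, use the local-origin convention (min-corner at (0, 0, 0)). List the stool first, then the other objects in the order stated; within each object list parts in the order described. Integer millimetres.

translate([0, 0, 401]) cube([343, 354, 28]);
translate([23, 23, 0]) cylinder(h = 401, r = 23);
translate([320, 23, 0]) cylinder(h = 401, r = 23);
translate([23, 331, 0]) cylinder(h = 401, r = 23);
translate([320, 331, 0]) cylinder(h = 401, r = 23);
translate([43, 87, 429]) {
  translate([0, 0, 362]) cube([291, 265, 32]);
  cube([40, 40, 362]);
  translate([251, 0, 0]) cube([40, 40, 362]);
  translate([0, 225, 0]) cube([40, 40, 362]);
  translate([251, 225, 0]) cube([40, 40, 362]);
}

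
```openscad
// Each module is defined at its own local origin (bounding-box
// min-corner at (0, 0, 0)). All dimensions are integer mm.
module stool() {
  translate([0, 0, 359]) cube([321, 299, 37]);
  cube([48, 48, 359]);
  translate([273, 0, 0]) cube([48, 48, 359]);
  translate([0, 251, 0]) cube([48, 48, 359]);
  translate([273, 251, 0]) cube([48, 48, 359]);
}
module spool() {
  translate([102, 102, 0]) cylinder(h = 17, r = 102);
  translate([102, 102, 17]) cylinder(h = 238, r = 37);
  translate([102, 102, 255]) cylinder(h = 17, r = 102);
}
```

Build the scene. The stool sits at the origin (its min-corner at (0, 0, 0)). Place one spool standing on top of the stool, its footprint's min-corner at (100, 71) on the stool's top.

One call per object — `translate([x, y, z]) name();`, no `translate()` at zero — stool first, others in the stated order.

stool();
translate([100, 71, 396]) spool();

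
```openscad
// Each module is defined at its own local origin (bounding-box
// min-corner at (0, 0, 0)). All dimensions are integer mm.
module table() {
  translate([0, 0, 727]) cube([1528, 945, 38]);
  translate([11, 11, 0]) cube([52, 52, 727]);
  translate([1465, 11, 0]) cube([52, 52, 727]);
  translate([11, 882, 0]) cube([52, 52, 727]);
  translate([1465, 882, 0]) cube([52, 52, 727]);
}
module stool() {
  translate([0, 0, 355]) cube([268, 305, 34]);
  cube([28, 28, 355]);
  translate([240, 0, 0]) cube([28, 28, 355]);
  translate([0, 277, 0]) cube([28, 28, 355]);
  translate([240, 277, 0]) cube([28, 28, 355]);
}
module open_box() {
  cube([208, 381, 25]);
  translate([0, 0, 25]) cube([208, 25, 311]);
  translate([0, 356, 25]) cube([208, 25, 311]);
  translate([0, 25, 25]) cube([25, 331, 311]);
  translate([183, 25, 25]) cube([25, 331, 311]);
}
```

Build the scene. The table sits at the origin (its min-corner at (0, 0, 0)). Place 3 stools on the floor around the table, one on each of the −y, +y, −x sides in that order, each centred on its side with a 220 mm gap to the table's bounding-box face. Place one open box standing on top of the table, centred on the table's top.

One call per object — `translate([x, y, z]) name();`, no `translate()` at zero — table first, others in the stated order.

table();
translate([630, -525, 0]) stool();
translate([630, 1165, 0]) stool();
translate([-488, 320, 0]) stool();
translate([660, 282, 765]) open_box();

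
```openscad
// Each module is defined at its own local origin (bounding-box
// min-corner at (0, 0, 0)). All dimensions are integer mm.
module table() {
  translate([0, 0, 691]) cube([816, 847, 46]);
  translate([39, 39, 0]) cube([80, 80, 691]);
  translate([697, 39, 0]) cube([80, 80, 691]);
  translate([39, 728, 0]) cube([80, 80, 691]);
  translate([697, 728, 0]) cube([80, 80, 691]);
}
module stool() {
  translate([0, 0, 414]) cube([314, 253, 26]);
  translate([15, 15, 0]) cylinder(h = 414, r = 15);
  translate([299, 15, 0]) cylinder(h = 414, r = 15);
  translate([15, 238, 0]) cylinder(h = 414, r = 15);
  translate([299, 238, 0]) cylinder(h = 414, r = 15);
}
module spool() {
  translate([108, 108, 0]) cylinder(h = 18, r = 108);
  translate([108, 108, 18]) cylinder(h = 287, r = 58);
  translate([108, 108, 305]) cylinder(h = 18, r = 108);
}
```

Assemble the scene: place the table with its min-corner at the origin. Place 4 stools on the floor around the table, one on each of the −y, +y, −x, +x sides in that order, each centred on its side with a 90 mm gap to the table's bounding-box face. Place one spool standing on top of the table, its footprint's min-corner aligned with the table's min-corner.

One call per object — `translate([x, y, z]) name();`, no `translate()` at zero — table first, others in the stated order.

table();
translate([251, -343, 0]) stool();
translate([251, 937, 0]) stool();
translate([-404, 297, 0]) stool();
translate([906, 297, 0]) stool();
translate([0, 0, 737]) spool();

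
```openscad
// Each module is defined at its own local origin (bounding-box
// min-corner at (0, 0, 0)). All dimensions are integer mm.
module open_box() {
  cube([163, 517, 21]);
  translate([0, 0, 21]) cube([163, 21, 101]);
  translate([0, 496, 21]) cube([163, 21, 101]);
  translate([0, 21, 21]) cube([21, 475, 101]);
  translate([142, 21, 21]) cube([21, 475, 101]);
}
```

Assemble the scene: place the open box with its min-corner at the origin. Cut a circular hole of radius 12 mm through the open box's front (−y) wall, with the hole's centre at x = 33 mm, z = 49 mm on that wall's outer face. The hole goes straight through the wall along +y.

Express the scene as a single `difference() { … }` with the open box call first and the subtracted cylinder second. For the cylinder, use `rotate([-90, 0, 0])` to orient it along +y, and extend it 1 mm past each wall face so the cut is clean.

difference() {
  open_box();
  translate([33, -1, 49]) rotate([-90, 0, 0]) cylinder(h = 23, r = 12);
}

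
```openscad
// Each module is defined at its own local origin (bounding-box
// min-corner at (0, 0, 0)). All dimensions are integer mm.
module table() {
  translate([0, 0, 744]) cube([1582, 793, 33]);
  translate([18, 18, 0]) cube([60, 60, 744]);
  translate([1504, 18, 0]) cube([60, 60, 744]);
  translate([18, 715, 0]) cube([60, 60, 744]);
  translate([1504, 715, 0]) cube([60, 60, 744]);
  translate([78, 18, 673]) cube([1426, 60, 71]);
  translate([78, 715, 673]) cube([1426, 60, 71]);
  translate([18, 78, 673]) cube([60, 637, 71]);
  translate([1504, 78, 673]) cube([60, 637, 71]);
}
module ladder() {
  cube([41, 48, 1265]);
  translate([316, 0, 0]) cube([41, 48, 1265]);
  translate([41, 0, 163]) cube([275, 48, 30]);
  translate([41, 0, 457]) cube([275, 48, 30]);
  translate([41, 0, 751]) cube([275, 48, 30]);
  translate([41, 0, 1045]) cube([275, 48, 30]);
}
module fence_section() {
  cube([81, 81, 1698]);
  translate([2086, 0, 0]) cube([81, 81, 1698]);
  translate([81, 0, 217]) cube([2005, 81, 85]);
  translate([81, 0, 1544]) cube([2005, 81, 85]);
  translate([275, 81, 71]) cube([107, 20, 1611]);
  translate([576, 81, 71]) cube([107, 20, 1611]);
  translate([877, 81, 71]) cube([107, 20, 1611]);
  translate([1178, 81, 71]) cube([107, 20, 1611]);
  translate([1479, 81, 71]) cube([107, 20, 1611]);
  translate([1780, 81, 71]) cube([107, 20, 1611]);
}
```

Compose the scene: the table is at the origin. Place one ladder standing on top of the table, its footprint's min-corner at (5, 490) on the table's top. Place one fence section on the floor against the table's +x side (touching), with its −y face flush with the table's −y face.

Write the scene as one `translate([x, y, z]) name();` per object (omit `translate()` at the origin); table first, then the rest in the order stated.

table();
translate([5, 490, 777]) ladder();
translate([1582, 0, 0]) fence_section();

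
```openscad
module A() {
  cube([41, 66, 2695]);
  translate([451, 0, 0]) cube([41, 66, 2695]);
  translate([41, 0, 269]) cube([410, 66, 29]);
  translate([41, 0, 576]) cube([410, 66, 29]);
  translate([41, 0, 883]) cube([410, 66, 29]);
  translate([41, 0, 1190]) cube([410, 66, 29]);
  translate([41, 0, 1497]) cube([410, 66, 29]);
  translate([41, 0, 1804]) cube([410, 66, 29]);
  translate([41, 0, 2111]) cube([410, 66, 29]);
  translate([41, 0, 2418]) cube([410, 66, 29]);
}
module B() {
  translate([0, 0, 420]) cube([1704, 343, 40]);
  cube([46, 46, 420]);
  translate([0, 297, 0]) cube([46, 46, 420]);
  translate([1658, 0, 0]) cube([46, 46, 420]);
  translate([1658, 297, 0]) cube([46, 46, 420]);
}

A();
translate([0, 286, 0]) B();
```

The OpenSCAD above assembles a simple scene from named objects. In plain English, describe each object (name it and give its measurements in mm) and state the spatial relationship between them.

A is a straight ladder. Two 41×66 mm vertical rails, 2695 mm tall, stand 492 mm apart (outside-to-outside) with their front faces coplanar on the −y side. 8 rungs, each 66 mm deep and 29 mm tall, span between the inner faces of the rails, front faces flush with the rails. The lowest rung's underside is at z = 269 mm and rungs are spaced 307 mm apart (underside to underside).

B is a bench: a 1704×343 mm seat slab, 40 mm thick, top at z = 460 mm, on four 46×46 mm square legs flush with the seat corners and standing on z = 0.

The bench is on the floor beside the ladder on its +y side.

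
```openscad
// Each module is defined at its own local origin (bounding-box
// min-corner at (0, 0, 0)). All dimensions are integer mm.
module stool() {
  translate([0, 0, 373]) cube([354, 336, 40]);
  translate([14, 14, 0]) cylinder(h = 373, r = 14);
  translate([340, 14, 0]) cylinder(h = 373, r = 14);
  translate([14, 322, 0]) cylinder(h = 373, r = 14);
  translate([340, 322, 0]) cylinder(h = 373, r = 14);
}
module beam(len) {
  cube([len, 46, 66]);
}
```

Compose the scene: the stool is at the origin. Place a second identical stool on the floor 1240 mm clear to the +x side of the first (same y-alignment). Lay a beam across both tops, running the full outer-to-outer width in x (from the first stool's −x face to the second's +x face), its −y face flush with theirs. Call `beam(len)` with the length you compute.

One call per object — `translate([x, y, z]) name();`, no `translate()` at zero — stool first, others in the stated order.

stool();
translate([1594, 0, 0]) stool();
translate([0, 0, 413]) beam(1948);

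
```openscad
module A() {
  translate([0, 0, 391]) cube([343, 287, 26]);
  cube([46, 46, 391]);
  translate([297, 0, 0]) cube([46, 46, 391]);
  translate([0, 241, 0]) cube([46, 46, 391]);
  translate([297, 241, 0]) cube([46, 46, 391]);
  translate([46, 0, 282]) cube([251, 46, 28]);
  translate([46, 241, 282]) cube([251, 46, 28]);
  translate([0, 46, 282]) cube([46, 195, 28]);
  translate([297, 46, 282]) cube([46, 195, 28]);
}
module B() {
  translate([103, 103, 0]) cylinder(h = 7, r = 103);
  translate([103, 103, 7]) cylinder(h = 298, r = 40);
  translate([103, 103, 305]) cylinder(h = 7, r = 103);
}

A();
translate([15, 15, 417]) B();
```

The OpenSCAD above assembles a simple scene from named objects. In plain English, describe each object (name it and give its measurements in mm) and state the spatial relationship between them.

A is a four-legged stool. The seat is a 343×287×26 mm slab whose top surface is at z = 417 mm; four square legs, each 46×46 mm in cross-section, run from the floor (z = 0) to the underside of the seat, each flush with a corner of the seat. Four stretchers, 46 mm wide and 28 mm tall, connect adjacent legs with their undersides at z = 282 mm, each running between the inner faces of the legs it joins and aligned with the legs' outer faces on the other axis.

B is a spool: two coaxial disc flanges of radius 103 mm and thickness 7 mm, joined by a core cylinder of radius 40 mm and height 298 mm. The lower flange rests on z = 0 and the three cylinders share a vertical axis.

The spool is on top of the stool.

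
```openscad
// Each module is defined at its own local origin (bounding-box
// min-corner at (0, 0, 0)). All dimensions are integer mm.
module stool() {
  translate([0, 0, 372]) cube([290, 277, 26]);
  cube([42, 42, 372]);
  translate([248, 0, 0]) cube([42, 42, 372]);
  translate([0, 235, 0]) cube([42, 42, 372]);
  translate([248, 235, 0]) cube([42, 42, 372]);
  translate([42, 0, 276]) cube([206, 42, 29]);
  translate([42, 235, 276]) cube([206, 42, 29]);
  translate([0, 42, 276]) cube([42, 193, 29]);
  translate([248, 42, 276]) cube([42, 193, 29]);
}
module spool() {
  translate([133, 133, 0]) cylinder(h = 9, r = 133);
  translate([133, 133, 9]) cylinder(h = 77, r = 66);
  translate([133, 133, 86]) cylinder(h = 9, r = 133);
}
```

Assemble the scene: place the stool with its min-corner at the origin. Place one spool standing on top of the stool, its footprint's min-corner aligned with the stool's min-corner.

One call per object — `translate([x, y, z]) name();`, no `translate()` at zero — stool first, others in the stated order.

stool();
translate([0, 0, 398]) spool();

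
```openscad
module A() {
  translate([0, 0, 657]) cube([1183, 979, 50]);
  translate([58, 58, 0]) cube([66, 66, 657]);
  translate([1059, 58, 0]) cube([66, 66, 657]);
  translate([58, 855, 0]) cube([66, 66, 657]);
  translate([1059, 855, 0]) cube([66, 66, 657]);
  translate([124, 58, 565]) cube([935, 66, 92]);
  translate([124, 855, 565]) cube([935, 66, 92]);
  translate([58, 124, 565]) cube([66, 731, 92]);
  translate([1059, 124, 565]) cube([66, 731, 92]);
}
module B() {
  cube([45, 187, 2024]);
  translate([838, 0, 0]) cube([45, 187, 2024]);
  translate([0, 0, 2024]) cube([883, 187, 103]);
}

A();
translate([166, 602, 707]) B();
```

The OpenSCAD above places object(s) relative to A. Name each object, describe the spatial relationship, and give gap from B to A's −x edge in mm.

The door frame's min-x is at 166; the table's min-x is 0; gap = 166 mm.

A is a table. B is a door frame. The door frame is on top of the table. The gap from the door frame to the table's −x edge is 166 mm.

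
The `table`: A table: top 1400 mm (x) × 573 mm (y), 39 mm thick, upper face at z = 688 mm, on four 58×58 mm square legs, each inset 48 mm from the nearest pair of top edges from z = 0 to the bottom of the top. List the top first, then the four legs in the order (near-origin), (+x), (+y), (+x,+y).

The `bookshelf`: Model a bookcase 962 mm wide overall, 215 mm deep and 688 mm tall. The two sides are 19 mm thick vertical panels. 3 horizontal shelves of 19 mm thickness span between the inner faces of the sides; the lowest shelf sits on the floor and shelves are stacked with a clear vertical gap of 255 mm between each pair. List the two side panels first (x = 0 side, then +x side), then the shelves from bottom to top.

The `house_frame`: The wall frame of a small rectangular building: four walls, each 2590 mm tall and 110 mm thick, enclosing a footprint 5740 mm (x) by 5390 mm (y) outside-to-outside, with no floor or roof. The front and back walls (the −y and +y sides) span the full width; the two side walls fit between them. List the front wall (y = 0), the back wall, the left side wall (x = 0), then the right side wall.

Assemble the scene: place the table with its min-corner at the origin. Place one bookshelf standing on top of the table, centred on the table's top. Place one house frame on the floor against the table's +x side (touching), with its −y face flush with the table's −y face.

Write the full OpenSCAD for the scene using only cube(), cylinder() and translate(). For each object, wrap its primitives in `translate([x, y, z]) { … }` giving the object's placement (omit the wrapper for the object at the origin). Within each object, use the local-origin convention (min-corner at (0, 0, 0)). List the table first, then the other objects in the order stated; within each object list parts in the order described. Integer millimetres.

translate([0, 0, 649]) cube([1400, 573, 39]);
translate([48, 48, 0]) cube([58, 58, 649]);
translate([1294, 48, 0]) cube([58, 58, 649]);
translate([48, 467, 0]) cube([58, 58, 649]);
translate([1294, 467, 0]) cube([58, 58, 649]);
translate([219, 179, 688]) {
  cube([19, 215, 688]);
  translate([943, 0, 0]) cube([19, 215, 688]);
  translate([19, 0, 0]) cube([924, 215, 19]);
  translate([19, 0, 274]) cube([924, 215, 19]);
  translate([19, 0, 548]) cube([924, 215, 19]);
}
translate([1400, 0, 0]) {
  cube([5740, 110, 2590]);
  translate([0, 5280, 0]) cube([5740, 110, 2590]);
  translate([0, 110, 0]) cube([110, 5170, 2590]);
  translate([5630, 110, 0]) cube([110, 5170, 2590]);
}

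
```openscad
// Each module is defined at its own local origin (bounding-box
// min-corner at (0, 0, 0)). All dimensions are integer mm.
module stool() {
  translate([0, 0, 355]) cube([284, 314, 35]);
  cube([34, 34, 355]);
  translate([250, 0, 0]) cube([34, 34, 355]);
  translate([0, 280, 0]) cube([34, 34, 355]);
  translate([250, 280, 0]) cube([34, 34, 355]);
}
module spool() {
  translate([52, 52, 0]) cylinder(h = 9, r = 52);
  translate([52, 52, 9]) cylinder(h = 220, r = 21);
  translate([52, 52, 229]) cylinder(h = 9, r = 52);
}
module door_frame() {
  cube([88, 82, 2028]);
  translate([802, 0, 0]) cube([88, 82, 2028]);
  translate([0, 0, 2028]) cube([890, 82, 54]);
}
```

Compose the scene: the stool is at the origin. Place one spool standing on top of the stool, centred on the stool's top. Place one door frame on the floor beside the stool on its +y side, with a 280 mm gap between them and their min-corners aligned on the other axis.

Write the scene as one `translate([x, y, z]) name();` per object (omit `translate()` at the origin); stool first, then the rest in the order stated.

stool();
translate([90, 105, 390]) spool();
translate([0, 594, 0]) door_frame();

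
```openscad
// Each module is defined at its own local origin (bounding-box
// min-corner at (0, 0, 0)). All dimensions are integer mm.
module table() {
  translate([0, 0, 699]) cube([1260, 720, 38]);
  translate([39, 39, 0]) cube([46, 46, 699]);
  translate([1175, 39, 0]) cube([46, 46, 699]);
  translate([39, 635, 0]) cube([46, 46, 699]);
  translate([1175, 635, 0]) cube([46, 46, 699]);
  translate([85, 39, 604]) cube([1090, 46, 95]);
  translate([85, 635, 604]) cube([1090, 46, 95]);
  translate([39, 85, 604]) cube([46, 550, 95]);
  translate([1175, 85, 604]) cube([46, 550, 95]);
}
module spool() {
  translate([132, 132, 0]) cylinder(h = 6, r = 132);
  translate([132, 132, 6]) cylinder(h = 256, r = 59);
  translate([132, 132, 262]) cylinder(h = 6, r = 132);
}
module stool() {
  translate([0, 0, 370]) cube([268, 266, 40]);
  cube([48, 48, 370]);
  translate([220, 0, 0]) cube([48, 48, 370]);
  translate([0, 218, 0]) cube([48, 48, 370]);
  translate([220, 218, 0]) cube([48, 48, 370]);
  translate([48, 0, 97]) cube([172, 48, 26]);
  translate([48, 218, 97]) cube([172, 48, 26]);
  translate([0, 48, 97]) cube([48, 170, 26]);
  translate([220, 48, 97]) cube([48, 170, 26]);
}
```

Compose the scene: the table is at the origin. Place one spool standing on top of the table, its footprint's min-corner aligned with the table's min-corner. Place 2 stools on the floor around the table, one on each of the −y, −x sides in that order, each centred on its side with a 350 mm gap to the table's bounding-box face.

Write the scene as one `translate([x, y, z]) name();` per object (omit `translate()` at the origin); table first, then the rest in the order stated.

table();
translate([0, 0, 737]) spool();
translate([496, -616, 0]) stool();
translate([-618, 227, 0]) stool();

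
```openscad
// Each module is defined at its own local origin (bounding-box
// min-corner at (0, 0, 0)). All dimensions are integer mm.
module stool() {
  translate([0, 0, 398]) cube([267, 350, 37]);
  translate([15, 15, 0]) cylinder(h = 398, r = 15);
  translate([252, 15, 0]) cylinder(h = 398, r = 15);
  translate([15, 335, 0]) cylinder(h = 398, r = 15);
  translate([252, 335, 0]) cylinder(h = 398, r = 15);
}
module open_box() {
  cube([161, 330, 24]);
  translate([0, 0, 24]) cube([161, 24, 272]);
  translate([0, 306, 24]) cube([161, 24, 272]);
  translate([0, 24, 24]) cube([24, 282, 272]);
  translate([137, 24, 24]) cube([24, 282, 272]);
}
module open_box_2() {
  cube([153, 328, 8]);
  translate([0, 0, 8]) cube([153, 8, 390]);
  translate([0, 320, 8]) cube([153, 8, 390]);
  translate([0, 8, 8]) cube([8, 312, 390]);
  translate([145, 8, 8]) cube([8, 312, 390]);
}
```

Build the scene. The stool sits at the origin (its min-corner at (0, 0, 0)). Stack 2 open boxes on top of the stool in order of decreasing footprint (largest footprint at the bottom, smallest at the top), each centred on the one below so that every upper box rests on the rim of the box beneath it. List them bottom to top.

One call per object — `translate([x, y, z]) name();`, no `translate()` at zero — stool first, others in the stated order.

stool();
translate([53, 10, 435]) open_box();
translate([57, 11, 731]) open_box_2();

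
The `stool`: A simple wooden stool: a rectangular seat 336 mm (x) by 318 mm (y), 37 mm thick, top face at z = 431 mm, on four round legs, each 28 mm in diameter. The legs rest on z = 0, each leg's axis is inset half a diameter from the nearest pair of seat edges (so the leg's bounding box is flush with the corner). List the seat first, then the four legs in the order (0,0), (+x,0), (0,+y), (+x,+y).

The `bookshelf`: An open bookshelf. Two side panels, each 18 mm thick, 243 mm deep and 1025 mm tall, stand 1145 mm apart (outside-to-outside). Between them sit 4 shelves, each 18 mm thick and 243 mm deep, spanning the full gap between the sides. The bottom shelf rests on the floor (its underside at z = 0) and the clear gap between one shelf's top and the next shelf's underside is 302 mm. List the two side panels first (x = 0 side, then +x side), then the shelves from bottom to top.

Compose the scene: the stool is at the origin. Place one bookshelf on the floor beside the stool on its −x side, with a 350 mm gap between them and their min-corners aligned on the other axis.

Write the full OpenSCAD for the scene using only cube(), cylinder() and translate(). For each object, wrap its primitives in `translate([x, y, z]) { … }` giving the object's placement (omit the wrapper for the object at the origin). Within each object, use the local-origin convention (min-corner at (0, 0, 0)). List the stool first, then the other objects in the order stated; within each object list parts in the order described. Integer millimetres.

translate([0, 0, 394]) cube([336, 318, 37]);
translate([14, 14, 0]) cylinder(h = 394, r = 14);
translate([322, 14, 0]) cylinder(h = 394, r = 14);
translate([14, 304, 0]) cylinder(h = 394, r = 14);
translate([322, 304, 0]) cylinder(h = 394, r = 14);
translate([-1495, 0, 0]) {
  cube([18, 243, 1025]);
  translate([1127, 0, 0]) cube([18, 243, 1025]);
  translate([18, 0, 0]) cube([1109, 243, 18]);
  translate([18, 0, 320]) cube([1109, 243, 18]);
  translate([18, 0, 640]) cube([1109, 243, 18]);
  translate([18, 0, 960]) cube([1109, 243, 18]);
}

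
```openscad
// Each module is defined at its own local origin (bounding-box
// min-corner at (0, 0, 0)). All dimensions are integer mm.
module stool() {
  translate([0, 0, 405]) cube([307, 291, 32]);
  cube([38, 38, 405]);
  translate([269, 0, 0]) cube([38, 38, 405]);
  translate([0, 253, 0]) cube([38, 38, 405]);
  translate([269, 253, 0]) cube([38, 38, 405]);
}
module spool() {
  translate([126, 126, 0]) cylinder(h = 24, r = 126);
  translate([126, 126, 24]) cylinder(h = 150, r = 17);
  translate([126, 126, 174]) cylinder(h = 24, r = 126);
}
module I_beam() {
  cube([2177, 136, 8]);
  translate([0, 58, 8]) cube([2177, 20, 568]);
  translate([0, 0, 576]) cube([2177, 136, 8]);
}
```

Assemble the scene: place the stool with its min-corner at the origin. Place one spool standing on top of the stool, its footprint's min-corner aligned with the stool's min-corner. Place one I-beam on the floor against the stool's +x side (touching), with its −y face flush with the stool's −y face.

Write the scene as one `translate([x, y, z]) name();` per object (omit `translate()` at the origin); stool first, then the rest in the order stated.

stool();
translate([0, 0, 437]) spool();
translate([307, 0, 0]) I_beam();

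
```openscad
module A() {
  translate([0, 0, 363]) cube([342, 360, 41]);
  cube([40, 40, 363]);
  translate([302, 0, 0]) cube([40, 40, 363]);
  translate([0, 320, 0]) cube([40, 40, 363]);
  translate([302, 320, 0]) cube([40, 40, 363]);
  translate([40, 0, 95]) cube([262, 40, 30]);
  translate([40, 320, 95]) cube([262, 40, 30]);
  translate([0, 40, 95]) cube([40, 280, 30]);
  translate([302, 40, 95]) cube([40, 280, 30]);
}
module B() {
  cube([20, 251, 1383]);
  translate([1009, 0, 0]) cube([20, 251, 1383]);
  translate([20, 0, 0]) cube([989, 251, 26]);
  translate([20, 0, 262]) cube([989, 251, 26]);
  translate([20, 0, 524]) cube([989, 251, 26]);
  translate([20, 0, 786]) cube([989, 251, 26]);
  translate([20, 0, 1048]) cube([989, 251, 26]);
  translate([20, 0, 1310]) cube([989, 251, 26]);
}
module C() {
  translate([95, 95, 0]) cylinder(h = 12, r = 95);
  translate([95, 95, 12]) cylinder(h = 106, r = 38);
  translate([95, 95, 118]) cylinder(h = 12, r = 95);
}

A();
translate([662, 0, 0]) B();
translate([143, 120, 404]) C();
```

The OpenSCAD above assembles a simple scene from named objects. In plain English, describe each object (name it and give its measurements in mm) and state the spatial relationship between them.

A is a four-legged stool. The seat is 342×360 mm, 41 mm thick, top at z = 404 mm. It stands on four square legs, each 40×40 mm in cross-section, from z = 0 to the seat underside, each flush with a corner of the seat. Four stretchers, 40 mm wide and 30 mm tall, connect adjacent legs with their undersides at z = 95 mm, each running between the inner faces of the legs it joins and aligned with the legs' outer faces on the other axis.

B is an open bookshelf. Two side panels, each 20 mm thick, 251 mm deep and 1383 mm tall, stand 1029 mm apart (outside-to-outside). Between them sit 6 shelves, each 26 mm thick and 251 mm deep, spanning the full gap between the sides. The bottom shelf rests on the floor (its underside at z = 0) and the clear gap between one shelf's top and the next shelf's underside is 236 mm.

C is a spool: two coaxial disc flanges of radius 95 mm and thickness 12 mm, joined by a core cylinder of radius 38 mm and height 106 mm. The lower flange rests on z = 0 and the three cylinders share a vertical axis.

The bookshelf is on the floor beside the stool on its +x side. The spool is on top of the stool.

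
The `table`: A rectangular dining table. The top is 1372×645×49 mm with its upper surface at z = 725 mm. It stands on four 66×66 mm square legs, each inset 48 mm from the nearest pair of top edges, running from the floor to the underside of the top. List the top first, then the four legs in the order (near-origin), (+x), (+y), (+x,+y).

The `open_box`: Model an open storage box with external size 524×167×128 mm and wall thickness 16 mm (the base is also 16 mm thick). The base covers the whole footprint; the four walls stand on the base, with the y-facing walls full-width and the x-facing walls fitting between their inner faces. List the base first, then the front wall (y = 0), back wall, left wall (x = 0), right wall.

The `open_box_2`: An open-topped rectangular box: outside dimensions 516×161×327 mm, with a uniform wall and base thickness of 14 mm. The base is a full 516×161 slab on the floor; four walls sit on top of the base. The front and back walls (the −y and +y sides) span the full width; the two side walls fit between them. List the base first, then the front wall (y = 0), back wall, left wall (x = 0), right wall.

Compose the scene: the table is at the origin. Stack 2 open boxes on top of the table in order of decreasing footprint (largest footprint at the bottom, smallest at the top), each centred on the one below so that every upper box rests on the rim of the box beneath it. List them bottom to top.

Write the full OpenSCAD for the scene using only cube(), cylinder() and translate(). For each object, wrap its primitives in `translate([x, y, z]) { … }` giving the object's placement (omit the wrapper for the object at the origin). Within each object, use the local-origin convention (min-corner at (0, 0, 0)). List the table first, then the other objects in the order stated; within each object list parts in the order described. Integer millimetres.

translate([0, 0, 676]) cube([1372, 645, 49]);
translate([48, 48, 0]) cube([66, 66, 676]);
translate([1258, 48, 0]) cube([66, 66, 676]);
translate([48, 531, 0]) cube([66, 66, 676]);
translate([1258, 531, 0]) cube([66, 66, 676]);
translate([424, 239, 725]) {
  cube([524, 167, 16]);
  translate([0, 0, 16]) cube([524, 16, 112]);
  translate([0, 151, 16]) cube([524, 16, 112]);
  translate([0, 16, 16]) cube([16, 135, 112]);
  translate([508, 16, 16]) cube([16, 135, 112]);
}
translate([428, 242, 853]) {
  cube([516, 161, 14]);
  translate([0, 0, 14]) cube([516, 14, 313]);
  translate([0, 147, 14]) cube([516, 14, 313]);
  translate([0, 14, 14]) cube([14, 133, 313]);
  translate([502, 14, 14]) cube([14, 133, 313]);
}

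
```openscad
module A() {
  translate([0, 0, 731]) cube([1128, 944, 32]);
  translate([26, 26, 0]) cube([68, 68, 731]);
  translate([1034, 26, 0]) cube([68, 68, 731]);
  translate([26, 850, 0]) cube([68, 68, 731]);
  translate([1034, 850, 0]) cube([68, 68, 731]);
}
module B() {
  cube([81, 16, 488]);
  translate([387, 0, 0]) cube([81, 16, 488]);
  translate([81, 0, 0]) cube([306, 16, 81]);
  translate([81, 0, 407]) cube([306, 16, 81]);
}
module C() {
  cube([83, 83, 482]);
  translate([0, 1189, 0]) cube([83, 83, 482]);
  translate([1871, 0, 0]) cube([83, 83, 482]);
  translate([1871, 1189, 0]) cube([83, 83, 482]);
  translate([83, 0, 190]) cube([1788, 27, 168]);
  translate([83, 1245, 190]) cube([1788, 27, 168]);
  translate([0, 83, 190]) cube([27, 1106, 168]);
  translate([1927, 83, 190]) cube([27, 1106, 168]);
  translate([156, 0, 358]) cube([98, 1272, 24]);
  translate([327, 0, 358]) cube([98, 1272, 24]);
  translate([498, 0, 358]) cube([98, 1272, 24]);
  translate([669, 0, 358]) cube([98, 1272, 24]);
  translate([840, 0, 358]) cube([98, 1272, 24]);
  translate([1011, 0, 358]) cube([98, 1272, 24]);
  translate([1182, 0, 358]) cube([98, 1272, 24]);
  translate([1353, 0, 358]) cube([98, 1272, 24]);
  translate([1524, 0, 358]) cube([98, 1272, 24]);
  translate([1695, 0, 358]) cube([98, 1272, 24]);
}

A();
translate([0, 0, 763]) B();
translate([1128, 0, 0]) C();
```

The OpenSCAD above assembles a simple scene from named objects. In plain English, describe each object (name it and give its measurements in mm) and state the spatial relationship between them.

A is a table: top 1128 mm (x) × 944 mm (y), 32 mm thick, upper face at z = 763 mm, on four 68×68 mm square legs, each inset 26 mm from the nearest pair of top edges, running from z = 0 to the bottom of the top.

B is a rectangular picture frame lying in the x–z plane (depth along y). The opening is 306 mm wide (x) by 326 mm tall (z), surrounded by a border 81 mm wide on all four sides. The frame is 16 mm deep and is made of two full-height vertical stiles with two horizontal rails fitted between them.

C is a bed frame 1954 mm long (x) by 1272 mm wide (y). Four 83×83 mm corner posts, 482 mm tall, at the corners of the footprint. Four rails of 27 mm thickness and 168 mm height run between adjacent posts with their undersides at z = 190 mm, their outer faces flush with the outside of the frame (the two x-running rails run between the posts' inner faces; the two y-running rails run between the posts' inner faces). 10 slats, each 98 mm wide (x) and 24 mm thick, lie across the top of the two x-running rails, running the full 1272 mm width of the frame in y; the slats are evenly spaced along x between the inner faces of the end posts with equal gaps (rounded down to the nearest mm) at the −x end and between each pair — any rounding remainder accumulates at the +x end.

The picture frame is on top of the table. The bed frame is against the table's +x side, with their −y faces flush.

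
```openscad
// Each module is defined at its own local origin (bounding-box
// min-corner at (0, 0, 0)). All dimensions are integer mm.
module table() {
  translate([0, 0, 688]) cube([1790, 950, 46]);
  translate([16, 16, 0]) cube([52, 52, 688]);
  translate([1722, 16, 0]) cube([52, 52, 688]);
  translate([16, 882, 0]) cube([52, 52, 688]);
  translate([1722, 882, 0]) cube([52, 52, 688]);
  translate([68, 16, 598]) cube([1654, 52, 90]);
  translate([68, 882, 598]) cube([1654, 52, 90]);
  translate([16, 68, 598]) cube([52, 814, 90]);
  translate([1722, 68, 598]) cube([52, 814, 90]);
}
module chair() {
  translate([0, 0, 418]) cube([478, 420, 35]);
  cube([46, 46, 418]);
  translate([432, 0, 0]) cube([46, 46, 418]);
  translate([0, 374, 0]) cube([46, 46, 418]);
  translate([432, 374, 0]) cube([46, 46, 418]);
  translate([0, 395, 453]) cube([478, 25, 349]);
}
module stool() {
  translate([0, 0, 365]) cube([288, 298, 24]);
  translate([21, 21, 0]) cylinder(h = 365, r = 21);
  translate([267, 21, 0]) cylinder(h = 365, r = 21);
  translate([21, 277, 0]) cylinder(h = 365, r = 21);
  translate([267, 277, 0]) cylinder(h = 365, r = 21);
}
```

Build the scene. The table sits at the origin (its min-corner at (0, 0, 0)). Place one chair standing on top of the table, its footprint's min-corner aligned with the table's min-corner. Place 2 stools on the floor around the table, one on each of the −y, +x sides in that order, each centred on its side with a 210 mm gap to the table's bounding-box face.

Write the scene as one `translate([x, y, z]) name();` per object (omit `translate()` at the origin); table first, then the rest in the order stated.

table();
translate([0, 0, 734]) chair();
translate([751, -508, 0]) stool();
translate([2000, 326, 0]) stool();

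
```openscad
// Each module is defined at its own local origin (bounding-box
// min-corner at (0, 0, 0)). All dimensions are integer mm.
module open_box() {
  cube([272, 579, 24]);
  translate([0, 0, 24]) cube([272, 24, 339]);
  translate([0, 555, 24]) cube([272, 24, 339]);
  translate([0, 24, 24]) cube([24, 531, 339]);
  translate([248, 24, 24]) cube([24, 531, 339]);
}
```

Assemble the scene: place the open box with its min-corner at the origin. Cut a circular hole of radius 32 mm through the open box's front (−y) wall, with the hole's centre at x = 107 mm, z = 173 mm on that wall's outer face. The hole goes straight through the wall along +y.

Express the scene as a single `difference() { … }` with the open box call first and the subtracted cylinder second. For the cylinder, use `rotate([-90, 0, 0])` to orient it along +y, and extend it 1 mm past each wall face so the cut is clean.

difference() {
  open_box();
  translate([107, -1, 173]) rotate([-90, 0, 0]) cylinder(h = 26, r = 32);
}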